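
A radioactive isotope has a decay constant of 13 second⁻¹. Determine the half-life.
t½ = ln(2)/λ = 0.05332 seconds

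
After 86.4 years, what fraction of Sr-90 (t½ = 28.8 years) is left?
N/N₀ = (1/2)^(t/t½) = 0.125 = 12.5%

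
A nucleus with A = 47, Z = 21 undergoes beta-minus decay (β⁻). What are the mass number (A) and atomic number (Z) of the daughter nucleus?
Daughter: A = 47, Z = 22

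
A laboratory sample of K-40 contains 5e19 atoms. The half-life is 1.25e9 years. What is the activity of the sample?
A = λN = 2.773e10 decays/year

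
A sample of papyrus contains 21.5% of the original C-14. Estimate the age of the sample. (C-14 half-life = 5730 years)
Age = t½ × log₂(1/ratio) = 12710 years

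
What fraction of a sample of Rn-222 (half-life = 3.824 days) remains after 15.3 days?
N/N₀ = (1/2)^(t/t½) = 0.06245 = 6.25%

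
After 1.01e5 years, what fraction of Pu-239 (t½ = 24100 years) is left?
N/N₀ = (1/2)^(t/t½) = 0.05475 = 5.48%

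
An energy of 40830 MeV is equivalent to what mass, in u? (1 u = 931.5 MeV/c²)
m = E/c² = 43.83 u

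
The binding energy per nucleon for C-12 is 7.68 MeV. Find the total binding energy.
B.E. = 7.68 × 12 = 92.16 MeV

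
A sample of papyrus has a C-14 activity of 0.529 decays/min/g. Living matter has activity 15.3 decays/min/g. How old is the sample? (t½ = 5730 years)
Age = t½ × log₂(A₀/A) = 27810 years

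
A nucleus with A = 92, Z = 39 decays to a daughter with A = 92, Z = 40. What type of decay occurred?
ΔA = 0, ΔZ = +1 ⇒ beta-minus decay (β⁻)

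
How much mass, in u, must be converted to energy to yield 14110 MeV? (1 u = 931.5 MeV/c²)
m = E/c² = 15.15 u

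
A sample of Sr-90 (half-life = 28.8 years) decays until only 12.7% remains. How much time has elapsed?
t = t½ × log₂(N₀/N) = 85.74 years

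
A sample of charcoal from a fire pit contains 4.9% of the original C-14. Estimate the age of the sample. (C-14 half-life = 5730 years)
Age = t½ × log₂(1/ratio) = 24930 years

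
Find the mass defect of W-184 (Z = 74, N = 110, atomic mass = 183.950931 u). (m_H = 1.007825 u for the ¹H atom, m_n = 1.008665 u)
Δm = Z·m_H + N·m_n − M = 1.581 u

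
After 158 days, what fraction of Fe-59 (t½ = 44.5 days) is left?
N/N₀ = (1/2)^(t/t½) = 0.08534 = 8.53%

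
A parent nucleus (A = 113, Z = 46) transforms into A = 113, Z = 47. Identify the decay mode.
ΔA = 0, ΔZ = +1 ⇒ beta-minus decay (β⁻)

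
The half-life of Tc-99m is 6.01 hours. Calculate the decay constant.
λ = ln(2)/t½ = 0.1153 hour⁻¹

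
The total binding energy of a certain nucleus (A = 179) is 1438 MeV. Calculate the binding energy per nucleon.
B.E./A = 1438/179 = 8.034 MeV/nucleon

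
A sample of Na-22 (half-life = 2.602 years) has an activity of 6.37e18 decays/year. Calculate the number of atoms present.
N = A/λ = 2.391e19 atoms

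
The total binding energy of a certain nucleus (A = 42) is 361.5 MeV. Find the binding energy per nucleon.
B.E./A = 361.5/42 = 8.607 MeV/nucleon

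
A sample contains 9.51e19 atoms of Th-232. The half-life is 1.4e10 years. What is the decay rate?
A = λN = 4.708e9 decays/year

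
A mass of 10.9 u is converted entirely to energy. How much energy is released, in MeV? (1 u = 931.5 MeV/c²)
E = mc² = 10150 MeV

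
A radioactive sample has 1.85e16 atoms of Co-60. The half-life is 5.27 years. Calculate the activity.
A = λN = 2.433e15 decays/year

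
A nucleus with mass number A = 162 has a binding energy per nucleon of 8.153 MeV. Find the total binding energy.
B.E. = 8.153 × 162 = 1321 MeV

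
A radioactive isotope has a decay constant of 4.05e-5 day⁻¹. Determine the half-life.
t½ = ln(2)/λ = 17110 days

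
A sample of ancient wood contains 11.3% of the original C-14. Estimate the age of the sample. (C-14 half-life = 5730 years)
Age = t½ × log₂(1/ratio) = 18020 years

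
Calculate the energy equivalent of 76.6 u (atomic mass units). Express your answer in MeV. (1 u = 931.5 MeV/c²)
E = mc² = 71350 MeV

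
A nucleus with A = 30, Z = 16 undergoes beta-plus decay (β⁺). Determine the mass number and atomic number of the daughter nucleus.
Daughter: A = 30, Z = 15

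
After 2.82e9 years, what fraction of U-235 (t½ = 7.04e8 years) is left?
N/N₀ = (1/2)^(t/t½) = 0.06225 = 6.23%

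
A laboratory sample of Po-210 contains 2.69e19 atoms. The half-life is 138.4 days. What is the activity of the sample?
A = λN = 1.347e17 decays/day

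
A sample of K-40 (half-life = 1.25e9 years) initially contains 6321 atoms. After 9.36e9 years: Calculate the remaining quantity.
N = N₀(1/2)^(t/t½) = 35.21 atoms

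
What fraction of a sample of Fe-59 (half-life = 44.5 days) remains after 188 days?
N/N₀ = (1/2)^(t/t½) = 0.05349 = 5.35%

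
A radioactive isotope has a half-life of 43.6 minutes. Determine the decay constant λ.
λ = ln(2)/t½ = 0.0159 minute⁻¹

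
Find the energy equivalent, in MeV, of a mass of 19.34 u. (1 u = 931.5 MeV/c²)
E = mc² = 18020 MeV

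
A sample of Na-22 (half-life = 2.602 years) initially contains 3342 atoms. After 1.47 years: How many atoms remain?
N = N₀(1/2)^(t/t½) = 2259 atoms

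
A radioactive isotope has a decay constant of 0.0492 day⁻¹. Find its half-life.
t½ = ln(2)/λ = 14.09 days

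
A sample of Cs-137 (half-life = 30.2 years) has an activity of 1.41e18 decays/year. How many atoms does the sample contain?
N = A/λ = 6.143e19 atoms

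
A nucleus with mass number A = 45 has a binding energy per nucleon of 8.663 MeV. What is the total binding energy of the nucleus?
B.E. = 8.663 × 45 = 389.8 MeV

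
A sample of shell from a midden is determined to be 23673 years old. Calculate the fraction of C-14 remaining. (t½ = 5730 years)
N/N₀ = (1/2)^(t/t½) = 0.05706 = 5.71%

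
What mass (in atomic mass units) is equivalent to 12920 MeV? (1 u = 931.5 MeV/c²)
m = E/c² = 13.87 u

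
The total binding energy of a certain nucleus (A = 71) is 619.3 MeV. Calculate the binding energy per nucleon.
B.E./A = 619.3/71 = 8.723 MeV/nucleon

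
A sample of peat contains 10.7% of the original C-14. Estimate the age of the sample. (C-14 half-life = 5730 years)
Age = t½ × log₂(1/ratio) = 18480 years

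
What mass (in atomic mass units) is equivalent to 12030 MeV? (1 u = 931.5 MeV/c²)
m = E/c² = 12.91 u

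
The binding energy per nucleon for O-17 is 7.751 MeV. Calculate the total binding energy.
B.E. = 7.751 × 17 = 131.8 MeV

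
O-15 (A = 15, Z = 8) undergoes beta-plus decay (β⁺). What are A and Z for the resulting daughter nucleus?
Daughter: A = 15, Z = 7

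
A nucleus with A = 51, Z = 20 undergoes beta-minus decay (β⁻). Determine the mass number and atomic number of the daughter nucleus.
Daughter: A = 51, Z = 21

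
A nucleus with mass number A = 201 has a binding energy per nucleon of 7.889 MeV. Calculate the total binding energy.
B.E. = 7.889 × 201 = 1586 MeV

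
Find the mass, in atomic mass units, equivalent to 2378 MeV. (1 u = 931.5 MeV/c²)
m = E/c² = 2.553 u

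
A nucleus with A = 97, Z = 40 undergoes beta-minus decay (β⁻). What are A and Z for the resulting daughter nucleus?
Daughter: A = 97, Z = 41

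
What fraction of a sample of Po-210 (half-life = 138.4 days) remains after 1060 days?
N/N₀ = (1/2)^(t/t½) = 0.004948 = 0.495%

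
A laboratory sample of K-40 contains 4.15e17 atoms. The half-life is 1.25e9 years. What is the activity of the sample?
A = λN = 2.301e8 decays/year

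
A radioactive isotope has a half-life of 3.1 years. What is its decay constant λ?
λ = ln(2)/t½ = 0.2236 year⁻¹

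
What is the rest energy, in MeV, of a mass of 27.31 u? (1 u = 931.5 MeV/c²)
E = mc² = 25440 MeV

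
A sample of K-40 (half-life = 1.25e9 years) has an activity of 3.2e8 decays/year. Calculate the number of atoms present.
N = A/λ = 5.771e17 atoms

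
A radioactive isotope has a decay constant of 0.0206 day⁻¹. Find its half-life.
t½ = ln(2)/λ = 33.65 days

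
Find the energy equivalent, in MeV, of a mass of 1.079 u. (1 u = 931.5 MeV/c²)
E = mc² = 1005 MeV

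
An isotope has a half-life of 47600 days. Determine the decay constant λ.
λ = ln(2)/t½ = 1.456e-5 day⁻¹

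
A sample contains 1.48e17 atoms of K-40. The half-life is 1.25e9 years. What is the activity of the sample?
A = λN = 8.207e7 decays/year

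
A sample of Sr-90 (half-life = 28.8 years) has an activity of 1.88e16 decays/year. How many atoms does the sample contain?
N = A/λ = 7.811e17 atoms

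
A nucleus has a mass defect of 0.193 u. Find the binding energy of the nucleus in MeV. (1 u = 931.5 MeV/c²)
B.E. = Δm × 931.5 = 179.8 MeV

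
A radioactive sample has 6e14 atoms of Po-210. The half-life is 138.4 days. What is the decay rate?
A = λN = 3.005e12 decays/day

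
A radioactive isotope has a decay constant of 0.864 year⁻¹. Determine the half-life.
t½ = ln(2)/λ = 0.8023 years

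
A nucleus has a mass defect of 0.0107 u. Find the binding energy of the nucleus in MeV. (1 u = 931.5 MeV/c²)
B.E. = Δm × 931.5 = 9.967 MeV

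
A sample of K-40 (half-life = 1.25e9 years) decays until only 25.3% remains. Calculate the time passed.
t = t½ × log₂(N₀/N) = 2.478e9 years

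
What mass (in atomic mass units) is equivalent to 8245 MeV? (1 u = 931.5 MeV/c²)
m = E/c² = 8.851 u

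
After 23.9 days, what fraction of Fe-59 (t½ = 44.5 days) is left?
N/N₀ = (1/2)^(t/t½) = 0.6892 = 68.9%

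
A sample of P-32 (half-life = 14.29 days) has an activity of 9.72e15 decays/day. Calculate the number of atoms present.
N = A/λ = 2.004e17 atoms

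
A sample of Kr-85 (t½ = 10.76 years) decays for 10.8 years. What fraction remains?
N/N₀ = (1/2)^(t/t½) = 0.4987 = 49.9%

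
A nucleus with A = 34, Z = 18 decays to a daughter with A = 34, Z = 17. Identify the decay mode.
ΔA = 0, ΔZ = -1 ⇒ beta-plus decay (β⁺) or electron capture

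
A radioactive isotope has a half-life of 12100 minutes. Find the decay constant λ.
λ = ln(2)/t½ = 5.728e-5 minute⁻¹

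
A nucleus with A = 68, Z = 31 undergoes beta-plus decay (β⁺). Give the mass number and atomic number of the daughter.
Daughter: A = 68, Z = 30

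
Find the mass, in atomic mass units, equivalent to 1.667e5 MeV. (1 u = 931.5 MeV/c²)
m = E/c² = 179 u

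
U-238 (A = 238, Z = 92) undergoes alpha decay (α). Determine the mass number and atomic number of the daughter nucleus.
Daughter: A = 234, Z = 90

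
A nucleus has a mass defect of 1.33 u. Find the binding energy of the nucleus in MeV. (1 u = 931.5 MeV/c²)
B.E. = Δm × 931.5 = 1239 MeV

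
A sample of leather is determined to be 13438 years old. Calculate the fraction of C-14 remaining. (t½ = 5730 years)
N/N₀ = (1/2)^(t/t½) = 0.1968 = 19.7%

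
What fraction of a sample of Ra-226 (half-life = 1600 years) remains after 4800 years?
N/N₀ = (1/2)^(t/t½) = 0.125 = 12.5%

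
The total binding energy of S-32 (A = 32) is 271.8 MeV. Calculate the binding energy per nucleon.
B.E./A = 271.8/32 = 8.494 MeV/nucleon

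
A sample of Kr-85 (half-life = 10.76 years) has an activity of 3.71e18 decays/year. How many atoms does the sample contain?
N = A/λ = 5.759e19 atoms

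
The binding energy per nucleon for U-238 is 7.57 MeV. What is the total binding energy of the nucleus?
B.E. = 7.57 × 238 = 1802 MeV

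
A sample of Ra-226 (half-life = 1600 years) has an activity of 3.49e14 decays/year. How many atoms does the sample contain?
N = A/λ = 8.056e17 atoms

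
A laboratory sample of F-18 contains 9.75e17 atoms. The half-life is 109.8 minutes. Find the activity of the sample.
A = λN = 6.155e15 decays/minute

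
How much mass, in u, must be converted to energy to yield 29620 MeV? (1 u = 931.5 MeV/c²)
m = E/c² = 31.8 u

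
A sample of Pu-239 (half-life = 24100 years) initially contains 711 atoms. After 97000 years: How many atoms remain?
N = N₀(1/2)^(t/t½) = 43.68 atoms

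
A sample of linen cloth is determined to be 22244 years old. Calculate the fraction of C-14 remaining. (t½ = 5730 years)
N/N₀ = (1/2)^(t/t½) = 0.06783 = 6.78%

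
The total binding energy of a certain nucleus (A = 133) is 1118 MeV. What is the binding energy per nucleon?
B.E./A = 1118/133 = 8.406 MeV/nucleon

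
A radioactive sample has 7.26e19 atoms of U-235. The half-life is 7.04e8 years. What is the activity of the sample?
A = λN = 7.148e10 decays/year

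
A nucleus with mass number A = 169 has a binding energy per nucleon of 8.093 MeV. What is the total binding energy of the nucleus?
B.E. = 8.093 × 169 = 1368 MeV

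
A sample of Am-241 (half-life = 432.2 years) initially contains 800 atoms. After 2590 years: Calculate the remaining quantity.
N = N₀(1/2)^(t/t½) = 12.56 atoms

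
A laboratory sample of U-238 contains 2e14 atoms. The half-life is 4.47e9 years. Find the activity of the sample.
A = λN = 31010 decays/year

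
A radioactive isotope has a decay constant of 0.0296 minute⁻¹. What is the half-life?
t½ = ln(2)/λ = 23.42 minutes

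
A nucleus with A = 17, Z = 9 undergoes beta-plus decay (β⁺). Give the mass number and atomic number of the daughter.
Daughter: A = 17, Z = 8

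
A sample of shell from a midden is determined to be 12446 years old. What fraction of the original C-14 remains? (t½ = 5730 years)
N/N₀ = (1/2)^(t/t½) = 0.2219 = 22.2%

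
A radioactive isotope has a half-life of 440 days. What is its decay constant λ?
λ = ln(2)/t½ = 0.001575 day⁻¹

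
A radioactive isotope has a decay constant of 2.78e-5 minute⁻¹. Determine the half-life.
t½ = ln(2)/λ = 24930 minutes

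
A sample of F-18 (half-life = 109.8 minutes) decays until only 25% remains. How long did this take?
t = t½ × log₂(N₀/N) = 219.6 minutes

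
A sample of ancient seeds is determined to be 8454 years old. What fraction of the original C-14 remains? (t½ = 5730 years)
N/N₀ = (1/2)^(t/t½) = 0.3596 = 36%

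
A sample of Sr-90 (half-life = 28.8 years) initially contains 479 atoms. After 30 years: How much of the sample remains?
N = N₀(1/2)^(t/t½) = 232.7 atoms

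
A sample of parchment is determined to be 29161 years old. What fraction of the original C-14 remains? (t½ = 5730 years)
N/N₀ = (1/2)^(t/t½) = 0.02938 = 2.94%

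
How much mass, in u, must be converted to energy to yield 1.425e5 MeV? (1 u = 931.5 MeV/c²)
m = E/c² = 153 u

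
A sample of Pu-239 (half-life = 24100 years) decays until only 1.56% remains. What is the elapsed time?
t = t½ × log₂(N₀/N) = 1.447e5 years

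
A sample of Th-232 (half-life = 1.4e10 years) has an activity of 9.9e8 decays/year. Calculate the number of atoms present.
N = A/λ = 2e19 atoms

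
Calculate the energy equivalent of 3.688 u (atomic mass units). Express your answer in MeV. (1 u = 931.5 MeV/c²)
E = mc² = 3435 MeV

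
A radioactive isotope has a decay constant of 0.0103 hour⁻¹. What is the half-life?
t½ = ln(2)/λ = 67.3 hours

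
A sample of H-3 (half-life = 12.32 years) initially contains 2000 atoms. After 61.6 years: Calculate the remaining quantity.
N = N₀(1/2)^(t/t½) = 62.5 atoms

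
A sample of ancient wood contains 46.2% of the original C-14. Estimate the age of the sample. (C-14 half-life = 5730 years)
Age = t½ × log₂(1/ratio) = 6383 years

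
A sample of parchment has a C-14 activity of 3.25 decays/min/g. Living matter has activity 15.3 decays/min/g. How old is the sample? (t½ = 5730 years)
Age = t½ × log₂(A₀/A) = 12810 years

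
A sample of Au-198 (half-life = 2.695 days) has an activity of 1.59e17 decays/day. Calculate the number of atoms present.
N = A/λ = 6.182e17 atoms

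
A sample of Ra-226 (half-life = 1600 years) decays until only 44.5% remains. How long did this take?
t = t½ × log₂(N₀/N) = 1869 years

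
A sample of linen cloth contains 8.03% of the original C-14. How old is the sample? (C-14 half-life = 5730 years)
Age = t½ × log₂(1/ratio) = 20850 years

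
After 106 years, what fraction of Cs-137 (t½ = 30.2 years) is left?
N/N₀ = (1/2)^(t/t½) = 0.08778 = 8.78%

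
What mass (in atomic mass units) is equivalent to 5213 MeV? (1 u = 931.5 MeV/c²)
m = E/c² = 5.596 u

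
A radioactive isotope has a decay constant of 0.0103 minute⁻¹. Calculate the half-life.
t½ = ln(2)/λ = 67.3 minutes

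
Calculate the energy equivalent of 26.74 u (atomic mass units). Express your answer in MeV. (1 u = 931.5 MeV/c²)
E = mc² = 24910 MeV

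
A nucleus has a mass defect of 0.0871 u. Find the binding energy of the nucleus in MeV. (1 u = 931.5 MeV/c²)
B.E. = Δm × 931.5 = 81.13 MeV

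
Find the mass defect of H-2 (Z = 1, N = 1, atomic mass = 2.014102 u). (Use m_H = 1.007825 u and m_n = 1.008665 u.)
Δm = Z·m_H + N·m_n − M = 0.002388 u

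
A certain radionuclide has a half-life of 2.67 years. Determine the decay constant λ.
λ = ln(2)/t½ = 0.2596 year⁻¹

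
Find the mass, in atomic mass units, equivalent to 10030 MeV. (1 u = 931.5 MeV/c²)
m = E/c² = 10.77 u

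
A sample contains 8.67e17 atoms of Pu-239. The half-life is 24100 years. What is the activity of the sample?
A = λN = 2.494e13 decays/year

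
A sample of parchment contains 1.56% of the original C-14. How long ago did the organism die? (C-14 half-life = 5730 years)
Age = t½ × log₂(1/ratio) = 34390 years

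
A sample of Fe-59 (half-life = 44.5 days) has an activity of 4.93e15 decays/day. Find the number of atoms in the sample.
N = A/λ = 3.165e17 atoms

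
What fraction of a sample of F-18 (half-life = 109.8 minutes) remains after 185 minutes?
N/N₀ = (1/2)^(t/t½) = 0.311 = 31.1%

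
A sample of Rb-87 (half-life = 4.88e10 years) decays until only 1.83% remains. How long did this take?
t = t½ × log₂(N₀/N) = 2.817e11 years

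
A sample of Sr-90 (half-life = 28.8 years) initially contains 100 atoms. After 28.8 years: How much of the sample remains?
N = N₀(1/2)^(t/t½) = 50 atoms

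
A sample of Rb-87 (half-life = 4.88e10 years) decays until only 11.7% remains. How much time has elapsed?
t = t½ × log₂(N₀/N) = 1.511e11 years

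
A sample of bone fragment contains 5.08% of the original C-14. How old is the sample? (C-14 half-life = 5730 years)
Age = t½ × log₂(1/ratio) = 24630 years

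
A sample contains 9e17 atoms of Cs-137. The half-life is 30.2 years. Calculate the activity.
A = λN = 2.066e16 decays/year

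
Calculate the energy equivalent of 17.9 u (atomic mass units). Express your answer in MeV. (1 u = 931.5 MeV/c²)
E = mc² = 16670 MeV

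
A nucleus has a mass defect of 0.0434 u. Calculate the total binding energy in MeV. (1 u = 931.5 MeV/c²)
B.E. = Δm × 931.5 = 40.43 MeV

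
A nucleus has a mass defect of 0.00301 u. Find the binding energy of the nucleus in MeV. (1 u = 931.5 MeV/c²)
B.E. = Δm × 931.5 = 2.804 MeV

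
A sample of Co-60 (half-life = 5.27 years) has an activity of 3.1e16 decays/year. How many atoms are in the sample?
N = A/λ = 2.357e17 atoms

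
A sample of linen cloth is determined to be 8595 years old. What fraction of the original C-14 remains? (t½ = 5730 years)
N/N₀ = (1/2)^(t/t½) = 0.3536 = 35.4%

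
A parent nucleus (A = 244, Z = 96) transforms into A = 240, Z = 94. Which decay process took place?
ΔA = -4, ΔZ = -2 ⇒ alpha decay (α)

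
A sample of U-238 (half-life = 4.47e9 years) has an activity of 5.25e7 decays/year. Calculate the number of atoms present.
N = A/λ = 3.386e17 atoms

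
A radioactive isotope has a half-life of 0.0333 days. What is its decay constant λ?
λ = ln(2)/t½ = 20.82 day⁻¹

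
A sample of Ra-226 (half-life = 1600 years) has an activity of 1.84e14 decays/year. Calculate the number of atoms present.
N = A/λ = 4.247e17 atoms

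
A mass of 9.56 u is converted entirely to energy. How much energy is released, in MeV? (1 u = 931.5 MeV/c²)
E = mc² = 8905 MeV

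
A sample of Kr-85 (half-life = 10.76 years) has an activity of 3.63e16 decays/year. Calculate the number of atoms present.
N = A/λ = 5.635e17 atoms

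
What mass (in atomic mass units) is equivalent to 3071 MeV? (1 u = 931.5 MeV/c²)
m = E/c² = 3.297 u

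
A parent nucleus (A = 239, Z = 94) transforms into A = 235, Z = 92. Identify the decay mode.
ΔA = -4, ΔZ = -2 ⇒ alpha decay (α)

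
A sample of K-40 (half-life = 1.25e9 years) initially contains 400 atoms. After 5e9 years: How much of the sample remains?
N = N₀(1/2)^(t/t½) = 25 atoms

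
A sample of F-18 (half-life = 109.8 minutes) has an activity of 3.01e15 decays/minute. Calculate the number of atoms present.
N = A/λ = 4.768e17 atoms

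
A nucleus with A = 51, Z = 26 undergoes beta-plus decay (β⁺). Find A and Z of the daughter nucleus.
Daughter: A = 51, Z = 25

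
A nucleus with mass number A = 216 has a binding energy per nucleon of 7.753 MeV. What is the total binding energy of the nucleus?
B.E. = 7.753 × 216 = 1675 MeV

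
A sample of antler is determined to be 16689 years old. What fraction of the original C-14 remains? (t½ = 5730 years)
N/N₀ = (1/2)^(t/t½) = 0.1328 = 13.3%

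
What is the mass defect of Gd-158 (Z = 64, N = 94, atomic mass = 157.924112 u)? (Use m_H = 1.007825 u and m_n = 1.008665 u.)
Δm = Z·m_H + N·m_n − M = 1.391 u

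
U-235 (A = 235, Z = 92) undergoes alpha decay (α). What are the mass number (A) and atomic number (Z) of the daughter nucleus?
Daughter: A = 231, Z = 90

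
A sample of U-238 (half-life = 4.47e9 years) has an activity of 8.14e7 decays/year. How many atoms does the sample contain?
N = A/λ = 5.249e17 atoms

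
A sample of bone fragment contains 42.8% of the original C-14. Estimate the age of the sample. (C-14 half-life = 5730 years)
Age = t½ × log₂(1/ratio) = 7015 years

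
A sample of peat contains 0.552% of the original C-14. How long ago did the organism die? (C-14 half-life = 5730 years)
Age = t½ × log₂(1/ratio) = 42980 years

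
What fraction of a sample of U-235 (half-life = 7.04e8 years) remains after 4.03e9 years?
N/N₀ = (1/2)^(t/t½) = 0.01891 = 1.89%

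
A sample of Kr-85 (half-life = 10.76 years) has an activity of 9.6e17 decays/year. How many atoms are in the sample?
N = A/λ = 1.49e19 atoms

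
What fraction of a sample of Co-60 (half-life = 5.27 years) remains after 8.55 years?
N/N₀ = (1/2)^(t/t½) = 0.3248 = 32.5%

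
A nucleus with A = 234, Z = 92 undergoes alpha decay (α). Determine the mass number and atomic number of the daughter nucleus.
Daughter: A = 230, Z = 90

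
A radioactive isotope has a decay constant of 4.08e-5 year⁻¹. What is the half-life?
t½ = ln(2)/λ = 16990 years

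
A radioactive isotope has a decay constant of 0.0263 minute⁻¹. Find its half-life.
t½ = ln(2)/λ = 26.36 minutes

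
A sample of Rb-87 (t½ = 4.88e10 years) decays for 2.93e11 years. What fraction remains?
N/N₀ = (1/2)^(t/t½) = 0.01558 = 1.56%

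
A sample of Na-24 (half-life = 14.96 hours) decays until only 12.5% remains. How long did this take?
t = t½ × log₂(N₀/N) = 44.88 hours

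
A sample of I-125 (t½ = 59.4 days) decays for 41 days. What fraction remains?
N/N₀ = (1/2)^(t/t½) = 0.6198 = 62%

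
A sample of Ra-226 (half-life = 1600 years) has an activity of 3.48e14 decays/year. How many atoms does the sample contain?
N = A/λ = 8.033e17 atoms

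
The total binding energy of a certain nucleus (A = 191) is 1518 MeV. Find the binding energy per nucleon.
B.E./A = 1518/191 = 7.948 MeV/nucleon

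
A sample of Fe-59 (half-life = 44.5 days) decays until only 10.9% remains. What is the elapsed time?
t = t½ × log₂(N₀/N) = 142.3 days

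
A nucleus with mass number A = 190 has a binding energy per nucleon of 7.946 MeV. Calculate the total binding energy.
B.E. = 7.946 × 190 = 1510 MeV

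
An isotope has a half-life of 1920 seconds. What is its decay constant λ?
λ = ln(2)/t½ = 3.61e-4 second⁻¹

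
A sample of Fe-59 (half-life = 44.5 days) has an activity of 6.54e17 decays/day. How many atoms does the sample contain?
N = A/λ = 4.199e19 atoms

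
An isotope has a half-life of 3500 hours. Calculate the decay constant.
λ = ln(2)/t½ = 1.98e-4 hour⁻¹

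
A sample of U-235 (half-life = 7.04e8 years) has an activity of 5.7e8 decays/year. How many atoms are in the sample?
N = A/λ = 5.789e17 atoms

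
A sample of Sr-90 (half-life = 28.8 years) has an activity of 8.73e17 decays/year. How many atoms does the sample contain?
N = A/λ = 3.627e19 atoms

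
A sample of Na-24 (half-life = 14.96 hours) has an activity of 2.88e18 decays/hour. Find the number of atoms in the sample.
N = A/λ = 6.216e19 atoms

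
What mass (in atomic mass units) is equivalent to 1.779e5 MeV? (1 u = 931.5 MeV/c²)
m = E/c² = 191 u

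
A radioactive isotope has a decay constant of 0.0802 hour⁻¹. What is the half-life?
t½ = ln(2)/λ = 8.643 hours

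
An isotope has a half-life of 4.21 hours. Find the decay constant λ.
λ = ln(2)/t½ = 0.1646 hour⁻¹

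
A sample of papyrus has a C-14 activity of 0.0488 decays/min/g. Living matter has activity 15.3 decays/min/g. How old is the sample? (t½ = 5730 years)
Age = t½ × log₂(A₀/A) = 47520 years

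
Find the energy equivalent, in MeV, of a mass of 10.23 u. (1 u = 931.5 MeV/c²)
E = mc² = 9529 MeV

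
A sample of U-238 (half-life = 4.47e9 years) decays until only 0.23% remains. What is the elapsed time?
t = t½ × log₂(N₀/N) = 3.918e10 years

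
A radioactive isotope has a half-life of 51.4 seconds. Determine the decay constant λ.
λ = ln(2)/t½ = 0.01349 second⁻¹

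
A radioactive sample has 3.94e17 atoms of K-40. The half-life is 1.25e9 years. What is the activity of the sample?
A = λN = 2.185e8 decays/year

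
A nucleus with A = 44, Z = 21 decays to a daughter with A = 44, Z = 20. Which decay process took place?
ΔA = 0, ΔZ = -1 ⇒ beta-plus decay (β⁺) or electron capture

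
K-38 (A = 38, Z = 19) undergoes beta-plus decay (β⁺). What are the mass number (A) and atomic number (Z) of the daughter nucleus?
Daughter: A = 38, Z = 18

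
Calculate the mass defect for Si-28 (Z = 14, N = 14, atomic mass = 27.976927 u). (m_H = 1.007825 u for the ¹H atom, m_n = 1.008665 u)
Δm = Z·m_H + N·m_n − M = 0.2539 u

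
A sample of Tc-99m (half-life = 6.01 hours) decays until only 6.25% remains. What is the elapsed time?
t = t½ × log₂(N₀/N) = 24.04 hours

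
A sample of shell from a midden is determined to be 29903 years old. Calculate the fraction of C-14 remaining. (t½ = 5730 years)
N/N₀ = (1/2)^(t/t½) = 0.02685 = 2.69%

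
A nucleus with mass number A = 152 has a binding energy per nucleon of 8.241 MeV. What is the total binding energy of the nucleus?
B.E. = 8.241 × 152 = 1253 MeV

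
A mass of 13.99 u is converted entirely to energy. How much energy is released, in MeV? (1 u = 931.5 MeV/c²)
E = mc² = 13030 MeV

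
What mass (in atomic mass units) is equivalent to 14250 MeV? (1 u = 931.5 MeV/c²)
m = E/c² = 15.3 u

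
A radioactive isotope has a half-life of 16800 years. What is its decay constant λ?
λ = ln(2)/t½ = 4.126e-5 year⁻¹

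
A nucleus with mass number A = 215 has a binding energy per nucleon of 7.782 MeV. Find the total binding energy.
B.E. = 7.782 × 215 = 1673 MeV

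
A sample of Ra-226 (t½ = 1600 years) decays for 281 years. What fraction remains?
N/N₀ = (1/2)^(t/t½) = 0.8854 = 88.5%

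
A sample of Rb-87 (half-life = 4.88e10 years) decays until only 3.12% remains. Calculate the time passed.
t = t½ × log₂(N₀/N) = 2.441e11 years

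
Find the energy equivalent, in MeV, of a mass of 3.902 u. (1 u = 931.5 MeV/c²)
E = mc² = 3635 MeV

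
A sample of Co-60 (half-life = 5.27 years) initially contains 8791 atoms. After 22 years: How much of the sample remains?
N = N₀(1/2)^(t/t½) = 486.8 atoms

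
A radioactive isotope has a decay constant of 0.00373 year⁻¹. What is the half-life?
t½ = ln(2)/λ = 185.8 years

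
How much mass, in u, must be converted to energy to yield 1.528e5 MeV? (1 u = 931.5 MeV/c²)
m = E/c² = 164 u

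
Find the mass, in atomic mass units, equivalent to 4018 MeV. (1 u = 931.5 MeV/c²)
m = E/c² = 4.313 u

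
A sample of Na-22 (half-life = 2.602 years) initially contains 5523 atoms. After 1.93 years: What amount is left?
N = N₀(1/2)^(t/t½) = 3303 atoms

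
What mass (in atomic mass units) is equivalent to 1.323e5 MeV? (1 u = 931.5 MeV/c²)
m = E/c² = 142 u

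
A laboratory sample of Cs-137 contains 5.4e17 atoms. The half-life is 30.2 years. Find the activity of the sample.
A = λN = 1.239e16 decays/year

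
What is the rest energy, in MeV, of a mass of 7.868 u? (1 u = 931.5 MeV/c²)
E = mc² = 7329 MeV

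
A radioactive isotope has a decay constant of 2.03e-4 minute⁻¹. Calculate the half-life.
t½ = ln(2)/λ = 3415 minutes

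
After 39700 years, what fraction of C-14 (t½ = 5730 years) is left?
N/N₀ = (1/2)^(t/t½) = 0.00821 = 0.821%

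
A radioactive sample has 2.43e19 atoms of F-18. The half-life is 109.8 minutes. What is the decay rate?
A = λN = 1.534e17 decays/minute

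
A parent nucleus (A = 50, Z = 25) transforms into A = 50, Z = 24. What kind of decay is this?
ΔA = 0, ΔZ = -1 ⇒ beta-plus decay (β⁺) or electron capture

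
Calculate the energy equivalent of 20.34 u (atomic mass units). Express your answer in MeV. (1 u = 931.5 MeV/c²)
E = mc² = 18950 MeV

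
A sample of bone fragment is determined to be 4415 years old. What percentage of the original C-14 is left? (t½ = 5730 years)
N/N₀ = (1/2)^(t/t½) = 0.5862 = 58.6%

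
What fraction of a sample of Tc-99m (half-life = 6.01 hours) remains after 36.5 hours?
N/N₀ = (1/2)^(t/t½) = 0.01485 = 1.49%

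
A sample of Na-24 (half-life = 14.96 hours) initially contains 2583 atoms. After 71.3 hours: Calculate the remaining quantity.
N = N₀(1/2)^(t/t½) = 94.93 atoms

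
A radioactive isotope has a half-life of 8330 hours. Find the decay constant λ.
λ = ln(2)/t½ = 8.321e-5 hour⁻¹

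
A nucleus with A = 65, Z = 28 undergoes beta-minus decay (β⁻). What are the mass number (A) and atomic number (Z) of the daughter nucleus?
Daughter: A = 65, Z = 29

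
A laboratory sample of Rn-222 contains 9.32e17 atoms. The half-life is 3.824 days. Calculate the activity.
A = λN = 1.689e17 decays/day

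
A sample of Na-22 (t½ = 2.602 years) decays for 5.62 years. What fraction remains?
N/N₀ = (1/2)^(t/t½) = 0.2238 = 22.4%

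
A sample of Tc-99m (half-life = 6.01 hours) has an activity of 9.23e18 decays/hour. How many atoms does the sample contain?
N = A/λ = 8.003e19 atoms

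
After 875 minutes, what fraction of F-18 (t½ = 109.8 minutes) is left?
N/N₀ = (1/2)^(t/t½) = 0.003991 = 0.399%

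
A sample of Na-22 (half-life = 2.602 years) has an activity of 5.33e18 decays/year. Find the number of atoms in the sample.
N = A/λ = 2.001e19 atoms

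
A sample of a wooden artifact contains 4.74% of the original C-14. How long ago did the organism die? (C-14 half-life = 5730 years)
Age = t½ × log₂(1/ratio) = 25210 years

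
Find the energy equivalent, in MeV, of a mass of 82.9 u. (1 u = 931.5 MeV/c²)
E = mc² = 77220 MeV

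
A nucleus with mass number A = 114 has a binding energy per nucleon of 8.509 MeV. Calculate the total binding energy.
B.E. = 8.509 × 114 = 970 MeV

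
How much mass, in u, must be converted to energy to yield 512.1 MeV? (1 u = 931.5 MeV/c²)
m = E/c² = 0.5498 u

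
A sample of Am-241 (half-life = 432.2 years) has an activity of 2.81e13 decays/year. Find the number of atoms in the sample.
N = A/λ = 1.752e16 atoms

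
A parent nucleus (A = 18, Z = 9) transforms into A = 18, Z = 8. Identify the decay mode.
ΔA = 0, ΔZ = -1 ⇒ beta-plus decay (β⁺) or electron capture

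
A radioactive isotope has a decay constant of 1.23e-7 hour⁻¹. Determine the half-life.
t½ = ln(2)/λ = 5.635e6 hours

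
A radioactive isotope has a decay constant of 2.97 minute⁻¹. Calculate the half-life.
t½ = ln(2)/λ = 0.2334 minutes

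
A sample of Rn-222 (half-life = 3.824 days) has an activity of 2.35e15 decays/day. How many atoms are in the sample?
N = A/λ = 1.296e16 atoms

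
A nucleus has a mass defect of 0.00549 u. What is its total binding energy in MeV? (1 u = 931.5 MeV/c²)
B.E. = Δm × 931.5 = 5.114 MeV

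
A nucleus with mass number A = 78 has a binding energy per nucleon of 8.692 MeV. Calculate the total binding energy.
B.E. = 8.692 × 78 = 678 MeV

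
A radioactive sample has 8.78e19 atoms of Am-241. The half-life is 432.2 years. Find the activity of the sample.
A = λN = 1.408e17 decays/year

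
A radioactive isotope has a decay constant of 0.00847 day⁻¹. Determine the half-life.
t½ = ln(2)/λ = 81.84 days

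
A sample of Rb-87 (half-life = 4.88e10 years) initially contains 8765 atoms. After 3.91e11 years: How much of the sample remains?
N = N₀(1/2)^(t/t½) = 33.95 atoms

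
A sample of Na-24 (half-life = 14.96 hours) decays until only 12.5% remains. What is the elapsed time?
t = t½ × log₂(N₀/N) = 44.88 hours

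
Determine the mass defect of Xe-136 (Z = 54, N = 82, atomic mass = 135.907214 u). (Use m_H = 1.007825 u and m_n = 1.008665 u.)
Δm = Z·m_H + N·m_n − M = 1.226 u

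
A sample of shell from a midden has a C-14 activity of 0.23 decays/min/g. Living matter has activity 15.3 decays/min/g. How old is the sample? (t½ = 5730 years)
Age = t½ × log₂(A₀/A) = 34700 years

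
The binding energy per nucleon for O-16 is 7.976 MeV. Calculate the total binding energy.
B.E. = 7.976 × 16 = 127.6 MeV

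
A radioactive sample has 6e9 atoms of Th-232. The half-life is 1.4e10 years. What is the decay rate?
A = λN = 0.2971 decays/year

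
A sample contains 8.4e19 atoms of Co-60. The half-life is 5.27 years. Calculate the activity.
A = λN = 1.105e19 decays/year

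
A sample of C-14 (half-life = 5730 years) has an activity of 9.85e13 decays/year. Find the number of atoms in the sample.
N = A/λ = 8.143e17 atoms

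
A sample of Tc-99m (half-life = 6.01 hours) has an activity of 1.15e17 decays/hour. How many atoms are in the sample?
N = A/λ = 9.971e17 atoms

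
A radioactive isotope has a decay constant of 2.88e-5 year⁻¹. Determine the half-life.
t½ = ln(2)/λ = 24070 years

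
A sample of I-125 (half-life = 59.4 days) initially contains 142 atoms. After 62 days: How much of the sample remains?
N = N₀(1/2)^(t/t½) = 68.88 atoms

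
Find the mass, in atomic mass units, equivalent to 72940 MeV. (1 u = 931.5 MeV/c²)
m = E/c² = 78.3 u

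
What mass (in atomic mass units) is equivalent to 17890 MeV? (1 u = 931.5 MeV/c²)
m = E/c² = 19.21 u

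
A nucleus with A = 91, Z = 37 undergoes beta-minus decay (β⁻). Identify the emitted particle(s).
β⁻: electron (e⁻) + antineutrino (ν̄ₑ)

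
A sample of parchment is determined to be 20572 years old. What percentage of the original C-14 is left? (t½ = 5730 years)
N/N₀ = (1/2)^(t/t½) = 0.08303 = 8.3%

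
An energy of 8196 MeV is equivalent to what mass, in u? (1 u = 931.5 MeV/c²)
m = E/c² = 8.799 u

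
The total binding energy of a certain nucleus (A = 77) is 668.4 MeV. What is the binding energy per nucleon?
B.E./A = 668.4/77 = 8.681 MeV/nucleon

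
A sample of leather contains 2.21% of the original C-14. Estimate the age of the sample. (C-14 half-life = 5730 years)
Age = t½ × log₂(1/ratio) = 31510 years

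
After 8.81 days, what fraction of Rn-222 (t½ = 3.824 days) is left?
N/N₀ = (1/2)^(t/t½) = 0.2025 = 20.3%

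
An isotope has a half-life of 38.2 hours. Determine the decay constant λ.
λ = ln(2)/t½ = 0.01815 hour⁻¹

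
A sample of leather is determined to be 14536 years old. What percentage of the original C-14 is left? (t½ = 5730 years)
N/N₀ = (1/2)^(t/t½) = 0.1723 = 17.2%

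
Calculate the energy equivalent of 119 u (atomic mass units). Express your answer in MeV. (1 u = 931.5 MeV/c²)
E = mc² = 1.108e5 MeV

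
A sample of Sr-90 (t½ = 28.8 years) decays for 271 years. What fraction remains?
N/N₀ = (1/2)^(t/t½) = 0.00147 = 0.147%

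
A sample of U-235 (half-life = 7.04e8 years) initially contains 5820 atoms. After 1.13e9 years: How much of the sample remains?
N = N₀(1/2)^(t/t½) = 1913 atoms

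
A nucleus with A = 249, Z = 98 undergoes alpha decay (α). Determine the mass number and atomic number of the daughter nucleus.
Daughter: A = 245, Z = 96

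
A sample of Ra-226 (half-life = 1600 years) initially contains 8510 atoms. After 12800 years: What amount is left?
N = N₀(1/2)^(t/t½) = 33.24 atoms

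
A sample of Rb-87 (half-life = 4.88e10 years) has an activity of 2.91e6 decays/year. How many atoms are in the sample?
N = A/λ = 2.049e17 atoms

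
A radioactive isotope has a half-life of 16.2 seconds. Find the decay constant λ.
λ = ln(2)/t½ = 0.04279 second⁻¹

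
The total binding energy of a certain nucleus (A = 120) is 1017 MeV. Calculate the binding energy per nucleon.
B.E./A = 1017/120 = 8.475 MeV/nucleon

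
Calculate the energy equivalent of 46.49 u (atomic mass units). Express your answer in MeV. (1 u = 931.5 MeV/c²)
E = mc² = 43310 MeV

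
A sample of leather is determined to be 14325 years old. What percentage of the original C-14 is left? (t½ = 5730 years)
N/N₀ = (1/2)^(t/t½) = 0.1768 = 17.7%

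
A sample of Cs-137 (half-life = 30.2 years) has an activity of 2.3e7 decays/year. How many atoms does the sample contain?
N = A/λ = 1.002e9 atoms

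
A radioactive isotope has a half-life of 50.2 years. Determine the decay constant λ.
λ = ln(2)/t½ = 0.01381 year⁻¹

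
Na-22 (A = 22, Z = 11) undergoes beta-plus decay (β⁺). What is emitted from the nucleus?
β⁺: positron (e⁺) + neutrino (νₑ)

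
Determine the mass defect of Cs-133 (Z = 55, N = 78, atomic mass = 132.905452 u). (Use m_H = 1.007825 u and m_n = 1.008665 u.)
Δm = Z·m_H + N·m_n − M = 1.201 u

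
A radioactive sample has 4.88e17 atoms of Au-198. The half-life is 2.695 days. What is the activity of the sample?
A = λN = 1.255e17 decays/day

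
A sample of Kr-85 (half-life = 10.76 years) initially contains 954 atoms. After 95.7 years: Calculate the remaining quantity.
N = N₀(1/2)^(t/t½) = 2.005 atoms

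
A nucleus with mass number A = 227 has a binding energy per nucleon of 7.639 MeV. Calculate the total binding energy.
B.E. = 7.639 × 227 = 1734 MeV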